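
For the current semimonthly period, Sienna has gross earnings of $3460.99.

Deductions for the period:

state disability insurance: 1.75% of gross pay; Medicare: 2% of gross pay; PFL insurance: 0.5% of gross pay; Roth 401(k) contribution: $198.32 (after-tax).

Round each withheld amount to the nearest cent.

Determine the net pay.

Medicare: $3460.99 × 0.02 = $69.22
State disability insurance: $3460.99 × 0.0175 = $60.57
PFL insurance: $3460.99 × 0.005 = $17.30
Roth 401(k) contribution: $198.32
Total deductions = $69.22 + $60.57 + $17.30 + $198.32 = $345.41
Net pay = $3460.99 − $345.41 = $3115.58

$3115.58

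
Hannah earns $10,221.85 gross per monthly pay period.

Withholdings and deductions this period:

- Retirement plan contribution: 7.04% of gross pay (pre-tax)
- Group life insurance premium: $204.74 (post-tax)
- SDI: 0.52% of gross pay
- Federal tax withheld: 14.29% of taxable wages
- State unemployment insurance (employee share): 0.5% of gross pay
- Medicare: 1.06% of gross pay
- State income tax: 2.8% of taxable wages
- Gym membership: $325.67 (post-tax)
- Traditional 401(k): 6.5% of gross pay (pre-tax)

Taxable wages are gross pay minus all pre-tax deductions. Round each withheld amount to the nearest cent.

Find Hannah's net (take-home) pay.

Traditional 401(k): $10,221.85 × 0.065 = $664.42
Retirement plan contribution: $10,221.85 × 0.0704 = $719.62
Pre-tax total = $664.42 + $719.62 = $1,384.04
Taxable wages = $10,221.85 − $1,384.04 = $8,837.81
State income tax: $8,837.81 × 0.028 = $247.46
Federal tax withheld: $8,837.81 × 0.1429 = $1,262.92
State unemployment insurance (employee share): $10,221.85 × 0.005 = $51.11
SDI: $10,221.85 × 0.0052 = $53.15
Medicare: $10,221.85 × 0.0106 = $108.35
Group life insurance premium: $204.74
Gym membership: $325.67
Total deductions = $664.42 + $719.62 + $247.46 + $1,262.92 + $51.11 + $53.15 + $108.35 + $204.74 + $325.67 = $3,637.44
Net pay = $10,221.85 − $3,637.44 = $6,584.41

$6,584.41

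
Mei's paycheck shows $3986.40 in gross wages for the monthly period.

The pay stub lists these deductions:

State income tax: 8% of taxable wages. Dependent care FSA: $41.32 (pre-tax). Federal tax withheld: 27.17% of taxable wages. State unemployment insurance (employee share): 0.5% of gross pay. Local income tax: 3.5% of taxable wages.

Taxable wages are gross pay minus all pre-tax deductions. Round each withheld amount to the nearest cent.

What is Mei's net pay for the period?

Dependent care FSA: $41.32
Taxable wages = $3986.40 − $41.32 = $3945.08
Federal tax withheld: $3945.08 × 0.2717 = $1071.88
State income tax: $3945.08 × 0.08 = $315.61
Local income tax: $3945.08 × 0.035 = $138.08
State unemployment insurance (employee share): $3986.40 × 0.005 = $19.93
Total deductions = $41.32 + $1071.88 + $315.61 + $138.08 + $19.93 = $1586.82
Net pay = $3986.40 − $1586.82 = $2399.58

$2399.58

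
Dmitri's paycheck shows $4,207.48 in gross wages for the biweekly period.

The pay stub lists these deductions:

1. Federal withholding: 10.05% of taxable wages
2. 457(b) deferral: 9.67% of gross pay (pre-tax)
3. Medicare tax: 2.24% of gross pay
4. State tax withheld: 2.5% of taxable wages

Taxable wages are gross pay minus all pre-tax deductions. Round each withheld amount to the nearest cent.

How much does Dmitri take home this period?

$3,229.39

457(b) deferral: $4,207.48 × 0.0967 = $406.86
Taxable wages = $4,207.48 − $406.86 = $3,800.62
Federal withholding: $3,800.62 × 0.1005 = $381.96
State tax withheld: $3,800.62 × 0.025 = $95.02
Medicare tax: $4,207.48 × 0.0224 = $94.25
Total deductions = $406.86 + $381.96 + $95.02 + $94.25 = $978.09
Net pay = $4,207.48 − $978.09 = $3,229.39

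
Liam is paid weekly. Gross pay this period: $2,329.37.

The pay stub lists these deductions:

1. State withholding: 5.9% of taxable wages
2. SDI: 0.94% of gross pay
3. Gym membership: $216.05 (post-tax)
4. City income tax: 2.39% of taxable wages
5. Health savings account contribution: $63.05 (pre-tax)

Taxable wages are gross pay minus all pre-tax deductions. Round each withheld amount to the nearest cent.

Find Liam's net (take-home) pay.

$1,840.49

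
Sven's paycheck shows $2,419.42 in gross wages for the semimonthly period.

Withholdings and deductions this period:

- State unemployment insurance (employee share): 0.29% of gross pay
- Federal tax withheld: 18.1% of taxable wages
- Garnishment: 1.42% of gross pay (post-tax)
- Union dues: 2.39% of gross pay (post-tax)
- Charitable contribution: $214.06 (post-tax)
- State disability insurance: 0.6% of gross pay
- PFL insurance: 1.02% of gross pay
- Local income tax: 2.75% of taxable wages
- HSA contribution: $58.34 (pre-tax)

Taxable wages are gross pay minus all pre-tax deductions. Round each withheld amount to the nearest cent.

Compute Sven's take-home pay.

$1,516.33

HSA contribution: $58.34
Taxable wages = $2,419.42 − $58.34 = $2,361.08
Local income tax: $2,361.08 × 0.0275 = $64.93
Federal tax withheld: $2,361.08 × 0.181 = $427.36
State disability insurance: $2,419.42 × 0.006 = $14.52
PFL insurance: $2,419.42 × 0.0102 = $24.68
State unemployment insurance (employee share): $2,419.42 × 0.0029 = $7.02
Garnishment: $2,419.42 × 0.0142 = $34.36
Union dues: $2,419.42 × 0.0239 = $57.82
Charitable contribution: $214.06
Total deductions = $58.34 + $64.93 + $427.36 + $14.52 + $24.68 + $7.02 + $34.36 + $57.82 + $214.06 = $903.09
Net pay = $2,419.42 − $903.09 = $1,516.33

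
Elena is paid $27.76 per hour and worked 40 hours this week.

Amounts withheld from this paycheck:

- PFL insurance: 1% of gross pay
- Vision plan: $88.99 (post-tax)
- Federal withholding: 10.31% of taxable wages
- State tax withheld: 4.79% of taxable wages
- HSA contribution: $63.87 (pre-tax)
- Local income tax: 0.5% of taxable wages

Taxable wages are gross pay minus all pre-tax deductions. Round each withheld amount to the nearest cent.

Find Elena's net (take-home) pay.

Gross pay: 40 × $27.76 = $1,110.40
HSA contribution: $63.87
Taxable wages = $1,110.40 − $63.87 = $1,046.53
Local income tax: $1,046.53 × 0.005 = $5.23
Federal withholding: $1,046.53 × 0.1031 = $107.90
State tax withheld: $1,046.53 × 0.0479 = $50.13
PFL insurance: $1,110.40 × 0.01 = $11.10
Vision plan: $88.99
Total deductions = $63.87 + $5.23 + $107.90 + $50.13 + $11.10 + $88.99 = $327.22
Net pay = $1,110.40 − $327.22 = $783.18

$783.18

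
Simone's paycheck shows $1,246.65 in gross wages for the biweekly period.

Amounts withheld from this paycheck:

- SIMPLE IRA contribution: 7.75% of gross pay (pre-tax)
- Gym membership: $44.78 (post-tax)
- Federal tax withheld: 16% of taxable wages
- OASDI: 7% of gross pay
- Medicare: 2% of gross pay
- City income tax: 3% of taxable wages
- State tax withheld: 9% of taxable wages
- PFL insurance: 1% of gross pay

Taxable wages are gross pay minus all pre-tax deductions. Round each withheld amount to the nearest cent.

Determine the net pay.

SIMPLE IRA contribution: $1,246.65 × 0.0775 = $96.62
Taxable wages = $1,246.65 − $96.62 = $1,150.03
City income tax: $1,150.03 × 0.03 = $34.50
Federal tax withheld: $1,150.03 × 0.16 = $184.00
State tax withheld: $1,150.03 × 0.09 = $103.50
OASDI: $1,246.65 × 0.07 = $87.27
PFL insurance: $1,246.65 × 0.01 = $12.47
Medicare: $1,246.65 × 0.02 = $24.93
Gym membership: $44.78
Total deductions = $96.62 + $34.50 + $184.00 + $103.50 + $87.27 + $12.47 + $24.93 + $44.78 = $588.07
Net pay = $1,246.65 − $588.07 = $658.58

$658.58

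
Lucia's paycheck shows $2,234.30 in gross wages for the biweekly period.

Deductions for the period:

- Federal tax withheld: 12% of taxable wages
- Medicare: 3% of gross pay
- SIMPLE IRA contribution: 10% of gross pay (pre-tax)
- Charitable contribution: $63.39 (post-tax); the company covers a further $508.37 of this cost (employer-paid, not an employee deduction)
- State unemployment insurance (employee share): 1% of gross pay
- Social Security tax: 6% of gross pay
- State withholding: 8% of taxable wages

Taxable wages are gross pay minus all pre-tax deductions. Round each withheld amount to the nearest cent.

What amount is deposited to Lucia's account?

$1,321.88

SIMPLE IRA contribution: $2,234.30 × 0.1 = $223.43
Taxable wages = $2,234.30 − $223.43 = $2,010.87
State withholding: $2,010.87 × 0.08 = $160.87
Federal tax withheld: $2,010.87 × 0.12 = $241.30
Social Security tax: $2,234.30 × 0.06 = $134.06
State unemployment insurance (employee share): $2,234.30 × 0.01 = $22.34
Medicare: $2,234.30 × 0.03 = $67.03
Charitable contribution: $63.39
(Employer's $508.37 toward charitable contribution is not withheld from the employee.)
Total deductions = $223.43 + $160.87 + $241.30 + $134.06 + $22.34 + $67.03 + $63.39 = $912.42
Net pay = $2,234.30 − $912.42 = $1,321.88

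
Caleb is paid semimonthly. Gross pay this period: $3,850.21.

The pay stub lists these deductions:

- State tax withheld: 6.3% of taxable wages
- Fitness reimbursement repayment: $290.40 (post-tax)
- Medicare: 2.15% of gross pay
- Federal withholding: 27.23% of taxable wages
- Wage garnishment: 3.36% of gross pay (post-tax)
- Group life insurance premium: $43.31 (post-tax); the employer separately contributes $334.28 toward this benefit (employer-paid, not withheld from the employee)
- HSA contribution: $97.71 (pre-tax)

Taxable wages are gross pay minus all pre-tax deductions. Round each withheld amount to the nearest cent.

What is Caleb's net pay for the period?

$1,948.42

HSA contribution: $97.71
Taxable wages = $3,850.21 − $97.71 = $3,752.50
State tax withheld: $3,752.50 × 0.063 = $236.41
Federal withholding: $3,752.50 × 0.2723 = $1,021.81
Medicare: $3,850.21 × 0.0215 = $82.78
Fitness reimbursement repayment: $290.40
Group life insurance premium: $43.31
Wage garnishment: $3,850.21 × 0.0336 = $129.37
(Employer's $334.28 toward group life insurance premium is not withheld from the employee.)
Total deductions = $97.71 + $236.41 + $1,021.81 + $82.78 + $290.40 + $43.31 + $129.37 = $1,901.79
Net pay = $3,850.21 − $1,901.79 = $1,948.42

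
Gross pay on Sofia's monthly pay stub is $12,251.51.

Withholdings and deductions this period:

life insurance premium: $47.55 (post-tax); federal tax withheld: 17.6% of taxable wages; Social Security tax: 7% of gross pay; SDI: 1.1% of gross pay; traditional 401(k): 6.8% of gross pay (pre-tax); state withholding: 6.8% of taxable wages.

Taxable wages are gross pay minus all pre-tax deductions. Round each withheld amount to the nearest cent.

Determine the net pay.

Traditional 401(k): $12,251.51 × 0.068 = $833.10
Taxable wages = $12,251.51 − $833.10 = $11,418.41
State withholding: $11,418.41 × 0.068 = $776.45
Federal tax withheld: $11,418.41 × 0.176 = $2,009.64
Social Security tax: $12,251.51 × 0.07 = $857.61
SDI: $12,251.51 × 0.011 = $134.77
Life insurance premium: $47.55
Total deductions = $833.10 + $776.45 + $2,009.64 + $857.61 + $134.77 + $47.55 = $4,659.12
Net pay = $12,251.51 − $4,659.12 = $7,592.39

$7,592.39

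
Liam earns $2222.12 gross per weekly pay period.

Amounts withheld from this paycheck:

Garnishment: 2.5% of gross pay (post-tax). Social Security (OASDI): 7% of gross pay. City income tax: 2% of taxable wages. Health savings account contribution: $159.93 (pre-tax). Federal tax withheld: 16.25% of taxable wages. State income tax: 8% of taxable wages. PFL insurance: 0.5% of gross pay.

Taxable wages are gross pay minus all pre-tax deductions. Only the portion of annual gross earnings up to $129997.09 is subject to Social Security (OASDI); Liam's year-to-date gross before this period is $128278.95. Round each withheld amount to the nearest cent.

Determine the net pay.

$1333.93

Health savings account contribution: $159.93
Taxable wages = $2222.12 − $159.93 = $2062.19
Federal tax withheld: $2062.19 × 0.1625 = $335.11
City income tax: $2062.19 × 0.02 = $41.24
State income tax: $2062.19 × 0.08 = $164.98
PFL insurance: $2222.12 × 0.005 = $11.11
Social Security (OASDI): only $129997.09 − $128278.95 = $1718.14 of this check is subject → $1718.14 × 0.07 = $120.27
Garnishment: $2222.12 × 0.025 = $55.55
Total deductions = $159.93 + $335.11 + $41.24 + $164.98 + $11.11 + $120.27 + $55.55 = $888.19
Net pay = $2222.12 − $888.19 = $1333.93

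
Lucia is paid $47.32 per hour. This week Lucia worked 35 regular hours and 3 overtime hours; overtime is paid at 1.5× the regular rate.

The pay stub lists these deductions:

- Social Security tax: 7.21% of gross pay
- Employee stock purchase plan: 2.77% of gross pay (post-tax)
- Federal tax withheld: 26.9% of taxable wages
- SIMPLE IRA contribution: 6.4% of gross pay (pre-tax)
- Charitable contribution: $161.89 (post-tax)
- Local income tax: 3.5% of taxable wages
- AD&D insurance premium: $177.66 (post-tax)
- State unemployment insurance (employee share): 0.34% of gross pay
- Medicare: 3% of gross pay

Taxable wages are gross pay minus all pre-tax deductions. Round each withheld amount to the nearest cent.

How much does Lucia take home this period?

Regular pay: 35 × $47.32 = $1,656.20
Overtime pay: 3 × $47.32 × 1.5 = $212.94
Gross pay = $1,656.20 + $212.94 = $1,869.14
SIMPLE IRA contribution: $1,869.14 × 0.064 = $119.62
Taxable wages = $1,869.14 − $119.62 = $1,749.52
Local income tax: $1,749.52 × 0.035 = $61.23
Federal tax withheld: $1,749.52 × 0.269 = $470.62
Medicare: $1,869.14 × 0.03 = $56.07
Social Security tax: $1,869.14 × 0.0721 = $134.76
State unemployment insurance (employee share): $1,869.14 × 0.0034 = $6.36
AD&D insurance premium: $177.66
Charitable contribution: $161.89
Employee stock purchase plan: $1,869.14 × 0.0277 = $51.78
Total deductions = $119.62 + $61.23 + $470.62 + $56.07 + $134.76 + $6.36 + $177.66 + $161.89 + $51.78 = $1,239.99
Net pay = $1,869.14 − $1,239.99 = $629.15

$629.15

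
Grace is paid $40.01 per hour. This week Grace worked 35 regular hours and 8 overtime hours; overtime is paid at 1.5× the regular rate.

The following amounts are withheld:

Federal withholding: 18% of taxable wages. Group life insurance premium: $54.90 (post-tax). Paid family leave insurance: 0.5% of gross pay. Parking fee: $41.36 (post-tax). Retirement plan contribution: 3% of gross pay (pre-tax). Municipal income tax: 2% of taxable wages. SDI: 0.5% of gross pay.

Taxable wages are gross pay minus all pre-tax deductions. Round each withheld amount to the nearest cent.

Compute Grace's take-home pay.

$1,344.19

Regular pay: 35 × $40.01 = $1,400.35
Overtime pay: 8 × $40.01 × 1.5 = $480.12
Gross pay = $1,400.35 + $480.12 = $1,880.47
Retirement plan contribution: $1,880.47 × 0.03 = $56.41
Taxable wages = $1,880.47 − $56.41 = $1,824.06
Municipal income tax: $1,824.06 × 0.02 = $36.48
Federal withholding: $1,824.06 × 0.18 = $328.33
Paid family leave insurance: $1,880.47 × 0.005 = $9.40
SDI: $1,880.47 × 0.005 = $9.40
Parking fee: $41.36
Group life insurance premium: $54.90
Total deductions = $56.41 + $36.48 + $328.33 + $9.40 + $9.40 + $41.36 + $54.90 = $536.28
Net pay = $1,880.47 − $536.28 = $1,344.19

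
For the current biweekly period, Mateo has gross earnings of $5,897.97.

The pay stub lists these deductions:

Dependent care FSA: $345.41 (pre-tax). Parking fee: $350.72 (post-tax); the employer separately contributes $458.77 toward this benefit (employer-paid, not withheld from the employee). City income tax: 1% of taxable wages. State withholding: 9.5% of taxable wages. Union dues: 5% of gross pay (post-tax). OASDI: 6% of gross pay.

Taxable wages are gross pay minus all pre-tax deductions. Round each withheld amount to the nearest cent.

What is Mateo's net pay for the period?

Dependent care FSA: $345.41
Taxable wages = $5,897.97 − $345.41 = $5,552.56
City income tax: $5,552.56 × 0.01 = $55.53
State withholding: $5,552.56 × 0.095 = $527.49
OASDI: $5,897.97 × 0.06 = $353.88
Union dues: $5,897.97 × 0.05 = $294.90
Parking fee: $350.72
(Employer's $458.77 toward parking fee is not withheld from the employee.)
Total deductions = $345.41 + $55.53 + $527.49 + $353.88 + $294.90 + $350.72 = $1,927.93
Net pay = $5,897.97 − $1,927.93 = $3,970.04

$3,970.04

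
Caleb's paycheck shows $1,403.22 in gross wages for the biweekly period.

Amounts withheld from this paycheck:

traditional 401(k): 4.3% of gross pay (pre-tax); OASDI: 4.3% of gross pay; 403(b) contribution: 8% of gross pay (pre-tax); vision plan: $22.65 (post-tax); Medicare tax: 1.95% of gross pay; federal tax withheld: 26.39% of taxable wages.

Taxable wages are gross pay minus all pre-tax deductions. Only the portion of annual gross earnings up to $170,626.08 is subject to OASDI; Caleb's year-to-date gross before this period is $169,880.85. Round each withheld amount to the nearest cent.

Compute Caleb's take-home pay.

$823.81

403(b) contribution: $1,403.22 × 0.08 = $112.26
Traditional 401(k): $1,403.22 × 0.043 = $60.34
Pre-tax total = $112.26 + $60.34 = $172.60
Taxable wages = $1,403.22 − $172.60 = $1,230.62
Federal tax withheld: $1,230.62 × 0.2639 = $324.76
Medicare tax: $1,403.22 × 0.0195 = $27.36
OASDI: only $170,626.08 − $169,880.85 = $745.23 of this check is subject → $745.23 × 0.043 = $32.04
Vision plan: $22.65
Total deductions = $112.26 + $60.34 + $324.76 + $27.36 + $32.04 + $22.65 = $579.41
Net pay = $1,403.22 − $579.41 = $823.81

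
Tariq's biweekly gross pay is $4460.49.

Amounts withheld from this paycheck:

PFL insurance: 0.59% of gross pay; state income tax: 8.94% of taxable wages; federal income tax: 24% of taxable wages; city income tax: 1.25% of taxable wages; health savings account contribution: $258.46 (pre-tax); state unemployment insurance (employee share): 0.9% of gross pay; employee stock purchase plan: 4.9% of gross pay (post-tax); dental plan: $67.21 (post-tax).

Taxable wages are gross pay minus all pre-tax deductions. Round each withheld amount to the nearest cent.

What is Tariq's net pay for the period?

$2413.12

Health savings account contribution: $258.46
Taxable wages = $4460.49 − $258.46 = $4202.03
City income tax: $4202.03 × 0.0125 = $52.53
Federal income tax: $4202.03 × 0.24 = $1008.49
State income tax: $4202.03 × 0.0894 = $375.66
State unemployment insurance (employee share): $4460.49 × 0.009 = $40.14
PFL insurance: $4460.49 × 0.0059 = $26.32
Dental plan: $67.21
Employee stock purchase plan: $4460.49 × 0.049 = $218.56
Total deductions = $258.46 + $52.53 + $1008.49 + $375.66 + $40.14 + $26.32 + $67.21 + $218.56 = $2047.37
Net pay = $4460.49 − $2047.37 = $2413.12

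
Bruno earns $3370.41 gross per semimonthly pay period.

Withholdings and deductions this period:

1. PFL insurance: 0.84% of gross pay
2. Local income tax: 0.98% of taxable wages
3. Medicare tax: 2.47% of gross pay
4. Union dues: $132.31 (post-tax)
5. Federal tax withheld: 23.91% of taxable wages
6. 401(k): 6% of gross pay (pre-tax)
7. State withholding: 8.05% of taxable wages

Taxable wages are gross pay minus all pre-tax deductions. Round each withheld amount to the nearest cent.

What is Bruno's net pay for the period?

401(k): $3370.41 × 0.06 = $202.22
Taxable wages = $3370.41 − $202.22 = $3168.19
State withholding: $3168.19 × 0.0805 = $255.04
Federal tax withheld: $3168.19 × 0.2391 = $757.51
Local income tax: $3168.19 × 0.0098 = $31.05
Medicare tax: $3370.41 × 0.0247 = $83.25
PFL insurance: $3370.41 × 0.0084 = $28.31
Union dues: $132.31
Total deductions = $202.22 + $255.04 + $757.51 + $31.05 + $83.25 + $28.31 + $132.31 = $1489.69
Net pay = $3370.41 − $1489.69 = $1880.72

$1880.72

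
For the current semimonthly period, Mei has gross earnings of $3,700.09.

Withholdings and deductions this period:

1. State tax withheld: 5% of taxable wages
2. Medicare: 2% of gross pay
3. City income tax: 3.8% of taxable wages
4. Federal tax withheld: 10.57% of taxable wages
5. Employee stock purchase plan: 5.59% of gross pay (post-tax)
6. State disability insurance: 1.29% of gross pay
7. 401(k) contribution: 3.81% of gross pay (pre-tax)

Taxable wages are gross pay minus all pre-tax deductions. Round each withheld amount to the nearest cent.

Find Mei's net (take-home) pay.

$2,541.14

401(k) contribution: $3,700.09 × 0.0381 = $140.97
Taxable wages = $3,700.09 − $140.97 = $3,559.12
Federal tax withheld: $3,559.12 × 0.1057 = $376.20
State tax withheld: $3,559.12 × 0.05 = $177.96
City income tax: $3,559.12 × 0.038 = $135.25
Medicare: $3,700.09 × 0.02 = $74.00
State disability insurance: $3,700.09 × 0.0129 = $47.73
Employee stock purchase plan: $3,700.09 × 0.0559 = $206.84
Total deductions = $140.97 + $376.20 + $177.96 + $135.25 + $74.00 + $47.73 + $206.84 = $1,158.95
Net pay = $3,700.09 − $1,158.95 = $2,541.14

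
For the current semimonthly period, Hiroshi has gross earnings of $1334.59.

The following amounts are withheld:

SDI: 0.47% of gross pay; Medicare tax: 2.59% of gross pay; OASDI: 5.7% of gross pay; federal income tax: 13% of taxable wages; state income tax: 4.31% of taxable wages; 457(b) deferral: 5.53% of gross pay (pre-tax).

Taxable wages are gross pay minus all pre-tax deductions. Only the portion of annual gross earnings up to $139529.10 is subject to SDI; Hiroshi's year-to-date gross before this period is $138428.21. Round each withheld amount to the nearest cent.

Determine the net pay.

$926.74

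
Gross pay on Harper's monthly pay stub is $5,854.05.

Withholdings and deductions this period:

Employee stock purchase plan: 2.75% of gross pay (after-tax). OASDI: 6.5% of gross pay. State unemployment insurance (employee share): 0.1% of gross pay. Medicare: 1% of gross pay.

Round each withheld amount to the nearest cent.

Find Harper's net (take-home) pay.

$5,248.16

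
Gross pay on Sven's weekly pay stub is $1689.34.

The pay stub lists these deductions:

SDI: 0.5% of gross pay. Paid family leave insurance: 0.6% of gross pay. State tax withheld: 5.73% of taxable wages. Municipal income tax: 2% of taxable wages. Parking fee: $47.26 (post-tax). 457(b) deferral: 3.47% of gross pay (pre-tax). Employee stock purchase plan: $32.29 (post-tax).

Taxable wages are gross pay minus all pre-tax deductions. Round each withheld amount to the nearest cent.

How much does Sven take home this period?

$1406.53

457(b) deferral: $1689.34 × 0.0347 = $58.62
Taxable wages = $1689.34 − $58.62 = $1630.72
State tax withheld: $1630.72 × 0.0573 = $93.44
Municipal income tax: $1630.72 × 0.02 = $32.61
Paid family leave insurance: $1689.34 × 0.006 = $10.14
SDI: $1689.34 × 0.005 = $8.45
Parking fee: $47.26
Employee stock purchase plan: $32.29
Total deductions = $58.62 + $93.44 + $32.61 + $10.14 + $8.45 + $47.26 + $32.29 = $282.81
Net pay = $1689.34 − $282.81 = $1406.53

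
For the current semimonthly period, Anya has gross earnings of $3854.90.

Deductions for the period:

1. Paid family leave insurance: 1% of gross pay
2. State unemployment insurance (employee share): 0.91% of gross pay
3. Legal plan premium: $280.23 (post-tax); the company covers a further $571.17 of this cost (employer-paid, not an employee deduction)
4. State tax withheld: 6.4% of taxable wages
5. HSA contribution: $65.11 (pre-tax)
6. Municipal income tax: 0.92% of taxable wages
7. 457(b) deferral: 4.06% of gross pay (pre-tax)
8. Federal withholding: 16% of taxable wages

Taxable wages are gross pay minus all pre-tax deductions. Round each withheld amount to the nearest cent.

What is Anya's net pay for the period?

457(b) deferral: $3854.90 × 0.0406 = $156.51
HSA contribution: $65.11
Pre-tax total = $156.51 + $65.11 = $221.62
Taxable wages = $3854.90 − $221.62 = $3633.28
Municipal income tax: $3633.28 × 0.0092 = $33.43
Federal withholding: $3633.28 × 0.16 = $581.32
State tax withheld: $3633.28 × 0.064 = $232.53
Paid family leave insurance: $3854.90 × 0.01 = $38.55
State unemployment insurance (employee share): $3854.90 × 0.0091 = $35.08
Legal plan premium: $280.23
(Employer's $571.17 toward legal plan premium is not withheld from the employee.)
Total deductions = $156.51 + $65.11 + $33.43 + $581.32 + $232.53 + $38.55 + $35.08 + $280.23 = $1422.76
Net pay = $3854.90 − $1422.76 = $2432.14

$2432.14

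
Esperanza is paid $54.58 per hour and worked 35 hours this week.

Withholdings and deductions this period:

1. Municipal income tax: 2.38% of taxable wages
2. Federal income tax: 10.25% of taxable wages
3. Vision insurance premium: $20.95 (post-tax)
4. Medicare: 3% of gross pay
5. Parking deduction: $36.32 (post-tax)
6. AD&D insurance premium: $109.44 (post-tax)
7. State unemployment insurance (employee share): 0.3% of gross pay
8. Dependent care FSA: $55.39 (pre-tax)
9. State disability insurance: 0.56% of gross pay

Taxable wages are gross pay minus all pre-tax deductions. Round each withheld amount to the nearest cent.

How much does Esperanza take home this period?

$1,380.18

Gross pay: 35 × $54.58 = $1,910.30
Dependent care FSA: $55.39
Taxable wages = $1,910.30 − $55.39 = $1,854.91
Municipal income tax: $1,854.91 × 0.0238 = $44.15
Federal income tax: $1,854.91 × 0.1025 = $190.13
State disability insurance: $1,910.30 × 0.0056 = $10.70
State unemployment insurance (employee share): $1,910.30 × 0.003 = $5.73
Medicare: $1,910.30 × 0.03 = $57.31
AD&D insurance premium: $109.44
Vision insurance premium: $20.95
Parking deduction: $36.32
Total deductions = $55.39 + $44.15 + $190.13 + $10.70 + $5.73 + $57.31 + $109.44 + $20.95 + $36.32 = $530.12
Net pay = $1,910.30 − $530.12 = $1,380.18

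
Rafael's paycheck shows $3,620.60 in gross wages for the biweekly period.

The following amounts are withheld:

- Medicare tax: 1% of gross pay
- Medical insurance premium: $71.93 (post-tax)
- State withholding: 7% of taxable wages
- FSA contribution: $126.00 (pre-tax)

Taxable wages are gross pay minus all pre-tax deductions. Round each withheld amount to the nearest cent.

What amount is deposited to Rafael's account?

FSA contribution: $126.00
Taxable wages = $3,620.60 − $126.00 = $3,494.60
State withholding: $3,494.60 × 0.07 = $244.62
Medicare tax: $3,620.60 × 0.01 = $36.21
Medical insurance premium: $71.93
Total deductions = $126.00 + $244.62 + $36.21 + $71.93 = $478.76
Net pay = $3,620.60 − $478.76 = $3,141.84

$3,141.84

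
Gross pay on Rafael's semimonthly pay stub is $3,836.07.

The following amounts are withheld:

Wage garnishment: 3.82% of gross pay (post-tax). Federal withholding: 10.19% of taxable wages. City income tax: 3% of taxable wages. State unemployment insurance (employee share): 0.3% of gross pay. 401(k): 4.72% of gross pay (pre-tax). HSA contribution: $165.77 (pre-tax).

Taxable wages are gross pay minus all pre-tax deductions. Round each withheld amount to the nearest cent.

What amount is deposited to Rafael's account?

401(k): $3,836.07 × 0.0472 = $181.06
HSA contribution: $165.77
Pre-tax total = $181.06 + $165.77 = $346.83
Taxable wages = $3,836.07 − $346.83 = $3,489.24
Federal withholding: $3,489.24 × 0.1019 = $355.55
City income tax: $3,489.24 × 0.03 = $104.68
State unemployment insurance (employee share): $3,836.07 × 0.003 = $11.51
Wage garnishment: $3,836.07 × 0.0382 = $146.54
Total deductions = $181.06 + $165.77 + $355.55 + $104.68 + $11.51 + $146.54 = $965.11
Net pay = $3,836.07 − $965.11 = $2,870.96

$2,870.96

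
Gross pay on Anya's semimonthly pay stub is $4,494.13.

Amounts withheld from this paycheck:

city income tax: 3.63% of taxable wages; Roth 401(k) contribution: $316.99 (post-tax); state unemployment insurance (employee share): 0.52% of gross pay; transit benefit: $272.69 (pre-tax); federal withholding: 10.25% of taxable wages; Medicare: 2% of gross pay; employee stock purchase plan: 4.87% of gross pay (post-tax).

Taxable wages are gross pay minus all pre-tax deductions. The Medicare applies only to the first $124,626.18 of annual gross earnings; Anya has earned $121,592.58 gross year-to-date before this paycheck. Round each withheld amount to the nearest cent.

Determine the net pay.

$3,015.61

Transit benefit: $272.69
Taxable wages = $4,494.13 − $272.69 = $4,221.44
City income tax: $4,221.44 × 0.0363 = $153.24
Federal withholding: $4,221.44 × 0.1025 = $432.70
Medicare: only $124,626.18 − $121,592.58 = $3,033.60 of this check is subject → $3,033.60 × 0.02 = $60.67
State unemployment insurance (employee share): $4,494.13 × 0.0052 = $23.37
Employee stock purchase plan: $4,494.13 × 0.0487 = $218.86
Roth 401(k) contribution: $316.99
Total deductions = $272.69 + $153.24 + $432.70 + $60.67 + $23.37 + $218.86 + $316.99 = $1,478.52
Net pay = $4,494.13 − $1,478.52 = $3,015.61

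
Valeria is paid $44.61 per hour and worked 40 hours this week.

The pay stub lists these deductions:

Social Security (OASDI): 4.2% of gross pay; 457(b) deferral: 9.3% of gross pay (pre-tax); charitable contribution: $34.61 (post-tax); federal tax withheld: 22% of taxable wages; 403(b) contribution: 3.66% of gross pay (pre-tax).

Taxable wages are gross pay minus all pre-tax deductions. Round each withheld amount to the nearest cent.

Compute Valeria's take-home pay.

$1,101.90

Gross pay: 40 × $44.61 = $1,784.40
403(b) contribution: $1,784.40 × 0.0366 = $65.31
457(b) deferral: $1,784.40 × 0.093 = $165.95
Pre-tax total = $65.31 + $165.95 = $231.26
Taxable wages = $1,784.40 − $231.26 = $1,553.14
Federal tax withheld: $1,553.14 × 0.22 = $341.69
Social Security (OASDI): $1,784.40 × 0.042 = $74.94
Charitable contribution: $34.61
Total deductions = $65.31 + $165.95 + $341.69 + $74.94 + $34.61 = $682.50
Net pay = $1,784.40 − $682.50 = $1,101.90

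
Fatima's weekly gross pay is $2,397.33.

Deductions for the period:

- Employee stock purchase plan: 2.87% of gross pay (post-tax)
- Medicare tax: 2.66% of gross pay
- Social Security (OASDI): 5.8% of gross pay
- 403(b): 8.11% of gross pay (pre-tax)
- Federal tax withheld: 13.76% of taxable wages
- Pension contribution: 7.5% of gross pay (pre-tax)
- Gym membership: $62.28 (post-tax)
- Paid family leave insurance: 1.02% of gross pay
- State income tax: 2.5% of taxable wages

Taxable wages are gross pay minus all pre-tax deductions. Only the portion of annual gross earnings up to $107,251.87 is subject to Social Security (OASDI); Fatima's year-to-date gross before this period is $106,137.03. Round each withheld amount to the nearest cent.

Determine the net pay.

$1,410.19

Pension contribution: $2,397.33 × 0.075 = $179.80
403(b): $2,397.33 × 0.0811 = $194.42
Pre-tax total = $179.80 + $194.42 = $374.22
Taxable wages = $2,397.33 − $374.22 = $2,023.11
Federal tax withheld: $2,023.11 × 0.1376 = $278.38
State income tax: $2,023.11 × 0.025 = $50.58
Social Security (OASDI): only $107,251.87 − $106,137.03 = $1,114.84 of this check is subject → $1,114.84 × 0.058 = $64.66
Paid family leave insurance: $2,397.33 × 0.0102 = $24.45
Medicare tax: $2,397.33 × 0.0266 = $63.77
Gym membership: $62.28
Employee stock purchase plan: $2,397.33 × 0.0287 = $68.80
Total deductions = $179.80 + $194.42 + $278.38 + $50.58 + $64.66 + $24.45 + $63.77 + $62.28 + $68.80 = $987.14
Net pay = $2,397.33 − $987.14 = $1,410.19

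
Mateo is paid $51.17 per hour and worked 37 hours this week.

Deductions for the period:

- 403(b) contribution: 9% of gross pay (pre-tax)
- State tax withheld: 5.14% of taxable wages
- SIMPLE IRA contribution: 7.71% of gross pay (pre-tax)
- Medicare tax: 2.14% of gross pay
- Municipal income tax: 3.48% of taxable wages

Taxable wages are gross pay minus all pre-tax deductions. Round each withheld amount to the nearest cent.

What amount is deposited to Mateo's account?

$1,400.47

Gross pay: 37 × $51.17 = $1,893.29
403(b) contribution: $1,893.29 × 0.09 = $170.40
SIMPLE IRA contribution: $1,893.29 × 0.0771 = $145.97
Pre-tax total = $170.40 + $145.97 = $316.37
Taxable wages = $1,893.29 − $316.37 = $1,576.92
Municipal income tax: $1,576.92 × 0.0348 = $54.88
State tax withheld: $1,576.92 × 0.0514 = $81.05
Medicare tax: $1,893.29 × 0.0214 = $40.52
Total deductions = $170.40 + $145.97 + $54.88 + $81.05 + $40.52 = $492.82
Net pay = $1,893.29 − $492.82 = $1,400.47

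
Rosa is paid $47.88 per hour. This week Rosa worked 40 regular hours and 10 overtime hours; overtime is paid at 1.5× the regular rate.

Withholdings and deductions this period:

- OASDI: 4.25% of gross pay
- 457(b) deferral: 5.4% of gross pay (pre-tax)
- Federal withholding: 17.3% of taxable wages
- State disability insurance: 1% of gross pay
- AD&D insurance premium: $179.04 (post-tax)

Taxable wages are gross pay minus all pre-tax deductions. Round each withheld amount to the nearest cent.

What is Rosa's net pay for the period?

Regular pay: 40 × $47.88 = $1915.20
Overtime pay: 10 × $47.88 × 1.5 = $718.20
Gross pay = $1915.20 + $718.20 = $2633.40
457(b) deferral: $2633.40 × 0.054 = $142.20
Taxable wages = $2633.40 − $142.20 = $2491.20
Federal withholding: $2491.20 × 0.173 = $430.98
State disability insurance: $2633.40 × 0.01 = $26.33
OASDI: $2633.40 × 0.0425 = $111.92
AD&D insurance premium: $179.04
Total deductions = $142.20 + $430.98 + $26.33 + $111.92 + $179.04 = $890.47
Net pay = $2633.40 − $890.47 = $1742.93

$1742.93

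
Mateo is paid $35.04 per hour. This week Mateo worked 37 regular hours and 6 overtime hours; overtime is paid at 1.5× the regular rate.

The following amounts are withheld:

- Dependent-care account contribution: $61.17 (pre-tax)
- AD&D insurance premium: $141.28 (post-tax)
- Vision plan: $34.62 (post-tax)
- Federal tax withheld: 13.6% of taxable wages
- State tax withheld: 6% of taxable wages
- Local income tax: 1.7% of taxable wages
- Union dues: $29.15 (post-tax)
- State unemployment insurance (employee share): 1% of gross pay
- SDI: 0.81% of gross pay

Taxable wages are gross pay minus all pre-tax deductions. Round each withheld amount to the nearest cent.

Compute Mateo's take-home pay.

Regular pay: 37 × $35.04 = $1,296.48
Overtime pay: 6 × $35.04 × 1.5 = $315.36
Gross pay = $1,296.48 + $315.36 = $1,611.84
Dependent-care account contribution: $61.17
Taxable wages = $1,611.84 − $61.17 = $1,550.67
State tax withheld: $1,550.67 × 0.06 = $93.04
Local income tax: $1,550.67 × 0.017 = $26.36
Federal tax withheld: $1,550.67 × 0.136 = $210.89
SDI: $1,611.84 × 0.0081 = $13.06
State unemployment insurance (employee share): $1,611.84 × 0.01 = $16.12
AD&D insurance premium: $141.28
Union dues: $29.15
Vision plan: $34.62
Total deductions = $61.17 + $93.04 + $26.36 + $210.89 + $13.06 + $16.12 + $141.28 + $29.15 + $34.62 = $625.69
Net pay = $1,611.84 − $625.69 = $986.15

$986.15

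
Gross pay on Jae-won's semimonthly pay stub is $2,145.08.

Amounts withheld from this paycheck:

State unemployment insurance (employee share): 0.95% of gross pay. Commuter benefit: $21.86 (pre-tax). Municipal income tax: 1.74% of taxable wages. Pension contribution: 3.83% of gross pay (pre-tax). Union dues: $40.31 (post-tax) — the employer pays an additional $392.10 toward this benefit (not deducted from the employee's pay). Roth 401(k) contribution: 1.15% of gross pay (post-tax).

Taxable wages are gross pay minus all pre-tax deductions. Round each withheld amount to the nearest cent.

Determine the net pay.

Commuter benefit: $21.86
Pension contribution: $2,145.08 × 0.0383 = $82.16
Pre-tax total = $21.86 + $82.16 = $104.02
Taxable wages = $2,145.08 − $104.02 = $2,041.06
Municipal income tax: $2,041.06 × 0.0174 = $35.51
State unemployment insurance (employee share): $2,145.08 × 0.0095 = $20.38
Union dues: $40.31
Roth 401(k) contribution: $2,145.08 × 0.0115 = $24.67
(Employer's $392.10 toward union dues is not withheld from the employee.)
Total deductions = $21.86 + $82.16 + $35.51 + $20.38 + $40.31 + $24.67 = $224.89
Net pay = $2,145.08 − $224.89 = $1,920.19

$1,920.19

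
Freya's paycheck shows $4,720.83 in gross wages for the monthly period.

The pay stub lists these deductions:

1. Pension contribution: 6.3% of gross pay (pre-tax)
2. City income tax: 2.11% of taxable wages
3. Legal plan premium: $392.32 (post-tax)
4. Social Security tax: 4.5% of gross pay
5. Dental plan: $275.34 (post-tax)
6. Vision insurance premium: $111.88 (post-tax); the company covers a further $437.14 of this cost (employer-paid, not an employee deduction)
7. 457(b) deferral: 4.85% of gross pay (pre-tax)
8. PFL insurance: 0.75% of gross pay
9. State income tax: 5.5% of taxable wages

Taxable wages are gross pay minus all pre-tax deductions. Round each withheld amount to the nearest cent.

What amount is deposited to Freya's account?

$2,847.87

457(b) deferral: $4,720.83 × 0.0485 = $228.96
Pension contribution: $4,720.83 × 0.063 = $297.41
Pre-tax total = $228.96 + $297.41 = $526.37
Taxable wages = $4,720.83 − $526.37 = $4,194.46
State income tax: $4,194.46 × 0.055 = $230.70
City income tax: $4,194.46 × 0.0211 = $88.50
Social Security tax: $4,720.83 × 0.045 = $212.44
PFL insurance: $4,720.83 × 0.0075 = $35.41
Vision insurance premium: $111.88
Legal plan premium: $392.32
Dental plan: $275.34
(Employer's $437.14 toward vision insurance premium is not withheld from the employee.)
Total deductions = $228.96 + $297.41 + $230.70 + $88.50 + $212.44 + $35.41 + $111.88 + $392.32 + $275.34 = $1,872.96
Net pay = $4,720.83 − $1,872.96 = $2,847.87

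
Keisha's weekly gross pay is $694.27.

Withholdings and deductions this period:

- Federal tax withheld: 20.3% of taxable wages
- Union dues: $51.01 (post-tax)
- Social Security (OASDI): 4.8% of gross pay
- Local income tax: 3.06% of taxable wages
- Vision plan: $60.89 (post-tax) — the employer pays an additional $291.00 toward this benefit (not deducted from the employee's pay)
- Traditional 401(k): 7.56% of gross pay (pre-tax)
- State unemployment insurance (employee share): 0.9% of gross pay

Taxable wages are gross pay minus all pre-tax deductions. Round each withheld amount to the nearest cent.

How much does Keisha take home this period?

$340.39

Traditional 401(k): $694.27 × 0.0756 = $52.49
Taxable wages = $694.27 − $52.49 = $641.78
Local income tax: $641.78 × 0.0306 = $19.64
Federal tax withheld: $641.78 × 0.203 = $130.28
Social Security (OASDI): $694.27 × 0.048 = $33.32
State unemployment insurance (employee share): $694.27 × 0.009 = $6.25
Vision plan: $60.89
Union dues: $51.01
(Employer's $291.00 toward vision plan is not withheld from the employee.)
Total deductions = $52.49 + $19.64 + $130.28 + $33.32 + $6.25 + $60.89 + $51.01 = $353.88
Net pay = $694.27 − $353.88 = $340.39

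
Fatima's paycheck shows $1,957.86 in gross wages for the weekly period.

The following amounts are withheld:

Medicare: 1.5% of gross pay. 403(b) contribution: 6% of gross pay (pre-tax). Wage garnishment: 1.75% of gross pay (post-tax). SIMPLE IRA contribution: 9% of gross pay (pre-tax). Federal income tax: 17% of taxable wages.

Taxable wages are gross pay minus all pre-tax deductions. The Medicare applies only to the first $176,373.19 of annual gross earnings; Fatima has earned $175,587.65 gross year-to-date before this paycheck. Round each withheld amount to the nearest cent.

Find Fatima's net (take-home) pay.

SIMPLE IRA contribution: $1,957.86 × 0.09 = $176.21
403(b) contribution: $1,957.86 × 0.06 = $117.47
Pre-tax total = $176.21 + $117.47 = $293.68
Taxable wages = $1,957.86 − $293.68 = $1,664.18
Federal income tax: $1,664.18 × 0.17 = $282.91
Medicare: only $176,373.19 − $175,587.65 = $785.54 of this check is subject → $785.54 × 0.015 = $11.78
Wage garnishment: $1,957.86 × 0.0175 = $34.26
Total deductions = $176.21 + $117.47 + $282.91 + $11.78 + $34.26 = $622.63
Net pay = $1,957.86 − $622.63 = $1,335.23

$1,335.23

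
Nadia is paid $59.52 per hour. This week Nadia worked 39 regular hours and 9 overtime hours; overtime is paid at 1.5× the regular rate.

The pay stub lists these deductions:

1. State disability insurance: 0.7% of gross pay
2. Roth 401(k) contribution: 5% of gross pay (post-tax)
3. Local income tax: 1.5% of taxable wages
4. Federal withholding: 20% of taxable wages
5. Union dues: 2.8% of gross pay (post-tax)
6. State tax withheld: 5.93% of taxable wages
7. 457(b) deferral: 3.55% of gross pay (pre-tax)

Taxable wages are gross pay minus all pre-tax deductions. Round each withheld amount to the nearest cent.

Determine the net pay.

$1,921.57

Regular pay: 39 × $59.52 = $2,321.28
Overtime pay: 9 × $59.52 × 1.5 = $803.52
Gross pay = $2,321.28 + $803.52 = $3,124.80
457(b) deferral: $3,124.80 × 0.0355 = $110.93
Taxable wages = $3,124.80 − $110.93 = $3,013.87
State tax withheld: $3,013.87 × 0.0593 = $178.72
Local income tax: $3,013.87 × 0.015 = $45.21
Federal withholding: $3,013.87 × 0.2 = $602.77
State disability insurance: $3,124.80 × 0.007 = $21.87
Union dues: $3,124.80 × 0.028 = $87.49
Roth 401(k) contribution: $3,124.80 × 0.05 = $156.24
Total deductions = $110.93 + $178.72 + $45.21 + $602.77 + $21.87 + $87.49 + $156.24 = $1,203.23
Net pay = $3,124.80 − $1,203.23 = $1,921.57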